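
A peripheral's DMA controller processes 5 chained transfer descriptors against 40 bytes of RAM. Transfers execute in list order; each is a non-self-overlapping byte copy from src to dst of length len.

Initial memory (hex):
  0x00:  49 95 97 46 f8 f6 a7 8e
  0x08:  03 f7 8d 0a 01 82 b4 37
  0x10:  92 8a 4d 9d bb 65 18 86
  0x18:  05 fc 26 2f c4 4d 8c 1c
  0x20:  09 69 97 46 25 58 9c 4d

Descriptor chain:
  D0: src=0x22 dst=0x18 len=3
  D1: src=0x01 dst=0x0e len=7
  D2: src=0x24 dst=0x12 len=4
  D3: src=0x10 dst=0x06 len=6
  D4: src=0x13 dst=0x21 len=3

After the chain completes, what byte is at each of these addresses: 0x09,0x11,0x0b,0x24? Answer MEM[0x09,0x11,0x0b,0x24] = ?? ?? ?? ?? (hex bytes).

#0 dst[0x18+3] := {0x97,0x46,0x25}
#1 dst[0x0e+7] := {0x95,0x97,0x46,0xf8,0xf6,0xa7,0x8e}
#2 dst[0x12+4] := {0x25,0x58,0x9c,0x4d}
#3 dst[0x06+6] := {0x46,0xf8,0x25,0x58,0x9c,0x4d}
#4 dst[0x21+3] := {0x58,0x9c,0x4d}
query mem[0x09]=0x58, mem[0x11]=0xf8, mem[0x0b]=0x4d, mem[0x24]=0x25

MEM[0x09,0x11,0x0b,0x24] = 58 f8 4d 25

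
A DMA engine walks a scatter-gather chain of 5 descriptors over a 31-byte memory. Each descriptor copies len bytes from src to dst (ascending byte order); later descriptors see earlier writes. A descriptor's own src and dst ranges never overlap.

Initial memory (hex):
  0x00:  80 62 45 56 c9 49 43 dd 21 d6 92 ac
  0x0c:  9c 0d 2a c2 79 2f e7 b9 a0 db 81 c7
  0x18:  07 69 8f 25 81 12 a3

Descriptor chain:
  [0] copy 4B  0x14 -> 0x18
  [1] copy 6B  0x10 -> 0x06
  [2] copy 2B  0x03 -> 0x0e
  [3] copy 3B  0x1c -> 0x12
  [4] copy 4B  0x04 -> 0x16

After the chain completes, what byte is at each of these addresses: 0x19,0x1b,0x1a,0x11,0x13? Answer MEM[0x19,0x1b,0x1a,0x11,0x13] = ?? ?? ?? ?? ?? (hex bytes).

  after D0: wrote 4B at 0x18 = a0db81c7
  after D1: wrote 6B at 0x06 = 792fe7b9a0db
  after D2: wrote 2B at 0x0e = 56c9
  after D3: wrote 3B at 0x12 = 8112a3
  after D4: wrote 4B at 0x16 = c949792f
query mem[0x19]=0x2f, mem[0x1b]=0xc7, mem[0x1a]=0x81, mem[0x11]=0x2f, mem[0x13]=0x12

MEM[0x19,0x1b,0x1a,0x11,0x13] = 2f c7 81 2f 12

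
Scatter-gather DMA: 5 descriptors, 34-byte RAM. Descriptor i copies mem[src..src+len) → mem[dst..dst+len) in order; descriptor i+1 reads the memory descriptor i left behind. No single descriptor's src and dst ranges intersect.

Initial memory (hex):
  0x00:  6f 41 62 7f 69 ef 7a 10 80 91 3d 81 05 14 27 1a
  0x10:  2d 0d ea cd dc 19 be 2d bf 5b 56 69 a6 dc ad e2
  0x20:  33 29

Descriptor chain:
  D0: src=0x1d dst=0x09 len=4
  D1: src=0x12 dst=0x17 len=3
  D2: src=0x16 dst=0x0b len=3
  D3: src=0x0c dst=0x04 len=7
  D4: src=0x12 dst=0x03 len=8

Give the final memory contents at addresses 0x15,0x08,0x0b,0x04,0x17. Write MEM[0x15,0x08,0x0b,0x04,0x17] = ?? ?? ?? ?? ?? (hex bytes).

MEM[0x15,0x08,0x0b,0x04,0x17] = 19 ea be cd ea

#0 dst[0x09+4] := {0xdc,0xad,0xe2,0x33}
#1 dst[0x17+3] := {0xea,0xcd,0xdc}
#2 dst[0x0b+3] := {0xbe,0xea,0xcd}
#3 dst[0x04+7] := {0xea,0xcd,0x27,0x1a,0x2d,0x0d,0xea}
#4 dst[0x03+8] := {0xea,0xcd,0xdc,0x19,0xbe,0xea,0xcd,0xdc}
query mem[0x15]=0x19, mem[0x08]=0xea, mem[0x0b]=0xbe, mem[0x04]=0xcd, mem[0x17]=0xea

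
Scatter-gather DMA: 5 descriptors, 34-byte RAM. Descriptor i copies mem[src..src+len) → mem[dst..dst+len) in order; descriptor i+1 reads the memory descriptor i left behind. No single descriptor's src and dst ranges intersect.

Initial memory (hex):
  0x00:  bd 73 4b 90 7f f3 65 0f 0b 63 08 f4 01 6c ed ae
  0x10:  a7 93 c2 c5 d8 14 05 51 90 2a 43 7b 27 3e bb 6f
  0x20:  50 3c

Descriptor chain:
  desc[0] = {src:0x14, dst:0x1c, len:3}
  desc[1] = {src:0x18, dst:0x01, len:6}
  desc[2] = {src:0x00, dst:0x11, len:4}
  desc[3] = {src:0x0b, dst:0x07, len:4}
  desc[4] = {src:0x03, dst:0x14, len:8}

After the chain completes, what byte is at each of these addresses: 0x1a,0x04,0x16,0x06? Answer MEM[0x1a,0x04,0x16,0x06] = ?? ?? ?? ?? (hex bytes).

MEM[0x1a,0x04,0x16,0x06] = 6c 7b d8 14

[0] 0x14->0x1c len=3 : d8 14 05
[1] 0x18->0x01 len=6 : 90 2a 43 7b d8 14
[2] 0x00->0x11 len=4 : bd 90 2a 43
[3] 0x0b->0x07 len=4 : f4 01 6c ed
[4] 0x03->0x14 len=8 : 43 7b d8 14 f4 01 6c ed
query mem[0x1a]=0x6c, mem[0x04]=0x7b, mem[0x16]=0xd8, mem[0x06]=0x14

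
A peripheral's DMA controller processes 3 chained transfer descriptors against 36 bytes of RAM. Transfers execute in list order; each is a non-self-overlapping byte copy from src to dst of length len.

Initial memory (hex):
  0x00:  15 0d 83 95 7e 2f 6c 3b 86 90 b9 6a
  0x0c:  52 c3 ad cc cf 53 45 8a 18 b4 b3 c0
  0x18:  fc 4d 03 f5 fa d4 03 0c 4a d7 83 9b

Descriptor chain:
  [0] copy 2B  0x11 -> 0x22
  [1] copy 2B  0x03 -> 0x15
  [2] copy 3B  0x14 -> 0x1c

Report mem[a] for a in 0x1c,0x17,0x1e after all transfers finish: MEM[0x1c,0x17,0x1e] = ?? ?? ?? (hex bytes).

[0] 0x11->0x22 len=2 : 53 45
[1] 0x03->0x15 len=2 : 95 7e
[2] 0x14->0x1c len=3 : 18 95 7e
query mem[0x1c]=0x18, mem[0x17]=0xc0, mem[0x1e]=0x7e

MEM[0x1c,0x17,0x1e] = 18 c0 7e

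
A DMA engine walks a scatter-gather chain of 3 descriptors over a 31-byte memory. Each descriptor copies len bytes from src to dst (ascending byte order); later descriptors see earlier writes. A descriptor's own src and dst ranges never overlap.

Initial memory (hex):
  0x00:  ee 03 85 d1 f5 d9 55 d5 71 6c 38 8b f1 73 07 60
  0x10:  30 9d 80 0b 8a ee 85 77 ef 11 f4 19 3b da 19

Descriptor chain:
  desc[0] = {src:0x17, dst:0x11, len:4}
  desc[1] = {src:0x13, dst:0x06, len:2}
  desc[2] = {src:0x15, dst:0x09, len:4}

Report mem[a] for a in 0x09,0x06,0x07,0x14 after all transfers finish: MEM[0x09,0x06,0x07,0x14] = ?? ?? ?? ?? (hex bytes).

#0 dst[0x11+4] := {0x77,0xef,0x11,0xf4}
#1 dst[0x06+2] := {0x11,0xf4}
#2 dst[0x09+4] := {0xee,0x85,0x77,0xef}
query mem[0x09]=0xee, mem[0x06]=0x11, mem[0x07]=0xf4, mem[0x14]=0xf4

MEM[0x09,0x06,0x07,0x14] = ee 11 f4 f4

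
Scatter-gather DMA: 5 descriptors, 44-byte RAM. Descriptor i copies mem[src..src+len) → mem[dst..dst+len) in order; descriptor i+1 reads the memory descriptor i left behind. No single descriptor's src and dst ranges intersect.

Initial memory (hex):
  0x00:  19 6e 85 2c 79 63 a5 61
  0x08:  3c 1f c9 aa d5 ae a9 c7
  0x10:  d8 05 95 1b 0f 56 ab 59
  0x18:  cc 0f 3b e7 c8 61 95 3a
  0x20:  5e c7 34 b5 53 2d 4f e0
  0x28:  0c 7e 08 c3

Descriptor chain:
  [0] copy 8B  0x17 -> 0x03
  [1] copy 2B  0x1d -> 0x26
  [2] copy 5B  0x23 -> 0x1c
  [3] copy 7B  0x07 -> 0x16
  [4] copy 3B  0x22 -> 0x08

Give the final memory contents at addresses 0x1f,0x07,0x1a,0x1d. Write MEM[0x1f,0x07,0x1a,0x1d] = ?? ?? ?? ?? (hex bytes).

MEM[0x1f,0x07,0x1a,0x1d] = 61 e7 aa 53

D0: mem[0x03..0x0a] <- [59 cc 0f 3b e7 c8 61 95]
D1: mem[0x26..0x27] <- [61 95]
D2: mem[0x1c..0x20] <- [b5 53 2d 61 95]
D3: mem[0x16..0x1c] <- [e7 c8 61 95 aa d5 ae]
D4: mem[0x08..0x0a] <- [34 b5 53]
query mem[0x1f]=0x61, mem[0x07]=0xe7, mem[0x1a]=0xaa, mem[0x1d]=0x53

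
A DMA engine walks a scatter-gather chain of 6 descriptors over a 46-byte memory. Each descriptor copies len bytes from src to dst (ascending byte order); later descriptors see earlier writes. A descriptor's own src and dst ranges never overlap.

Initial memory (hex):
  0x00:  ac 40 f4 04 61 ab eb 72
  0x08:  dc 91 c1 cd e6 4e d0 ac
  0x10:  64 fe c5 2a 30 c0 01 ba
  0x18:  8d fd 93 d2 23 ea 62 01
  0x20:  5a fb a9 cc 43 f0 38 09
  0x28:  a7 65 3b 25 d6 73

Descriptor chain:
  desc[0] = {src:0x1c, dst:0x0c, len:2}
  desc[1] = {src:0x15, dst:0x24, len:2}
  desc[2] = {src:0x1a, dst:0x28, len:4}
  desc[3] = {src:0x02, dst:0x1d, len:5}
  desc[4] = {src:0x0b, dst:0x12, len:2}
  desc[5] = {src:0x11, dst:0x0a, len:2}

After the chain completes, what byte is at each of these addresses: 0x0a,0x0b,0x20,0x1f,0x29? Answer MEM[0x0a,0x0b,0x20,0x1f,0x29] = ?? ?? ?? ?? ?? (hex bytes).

MEM[0x0a,0x0b,0x20,0x1f,0x29] = fe cd ab 61 d2

  after D0: wrote 2B at 0x0c = 23ea
  after D1: wrote 2B at 0x24 = c001
  after D2: wrote 4B at 0x28 = 93d223ea
  after D3: wrote 5B at 0x1d = f40461abeb
  after D4: wrote 2B at 0x12 = cd23
  after D5: wrote 2B at 0x0a = fecd
query mem[0x0a]=0xfe, mem[0x0b]=0xcd, mem[0x20]=0xab, mem[0x1f]=0x61, mem[0x29]=0xd2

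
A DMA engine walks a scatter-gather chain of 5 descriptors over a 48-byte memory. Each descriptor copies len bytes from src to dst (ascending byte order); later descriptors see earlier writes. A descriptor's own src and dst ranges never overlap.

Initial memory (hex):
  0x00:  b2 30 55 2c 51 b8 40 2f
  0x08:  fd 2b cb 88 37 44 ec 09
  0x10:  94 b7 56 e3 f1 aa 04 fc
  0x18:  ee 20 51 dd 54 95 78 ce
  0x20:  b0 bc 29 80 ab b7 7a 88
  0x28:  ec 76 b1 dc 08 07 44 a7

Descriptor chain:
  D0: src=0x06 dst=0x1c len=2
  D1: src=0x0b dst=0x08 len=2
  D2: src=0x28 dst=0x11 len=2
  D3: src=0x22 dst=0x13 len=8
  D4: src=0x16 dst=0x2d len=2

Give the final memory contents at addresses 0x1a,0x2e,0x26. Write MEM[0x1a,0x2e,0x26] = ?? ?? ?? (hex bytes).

[0] 0x06->0x1c len=2 : 40 2f
[1] 0x0b->0x08 len=2 : 88 37
[2] 0x28->0x11 len=2 : ec 76
[3] 0x22->0x13 len=8 : 29 80 ab b7 7a 88 ec 76
[4] 0x16->0x2d len=2 : b7 7a
query mem[0x1a]=0x76, mem[0x2e]=0x7a, mem[0x26]=0x7a

MEM[0x1a,0x2e,0x26] = 76 7a 7a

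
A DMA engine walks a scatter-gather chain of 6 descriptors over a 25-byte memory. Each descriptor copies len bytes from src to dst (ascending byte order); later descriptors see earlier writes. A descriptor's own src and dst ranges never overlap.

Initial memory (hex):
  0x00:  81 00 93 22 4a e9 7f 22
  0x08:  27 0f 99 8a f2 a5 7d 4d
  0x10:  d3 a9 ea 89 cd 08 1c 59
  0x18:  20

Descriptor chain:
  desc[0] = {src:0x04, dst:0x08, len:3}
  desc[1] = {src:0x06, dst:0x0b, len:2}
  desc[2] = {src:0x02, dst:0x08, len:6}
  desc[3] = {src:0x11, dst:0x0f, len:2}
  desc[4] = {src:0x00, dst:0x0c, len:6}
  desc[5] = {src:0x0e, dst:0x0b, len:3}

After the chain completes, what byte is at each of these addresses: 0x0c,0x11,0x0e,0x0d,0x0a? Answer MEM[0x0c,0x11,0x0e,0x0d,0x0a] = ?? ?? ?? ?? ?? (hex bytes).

MEM[0x0c,0x11,0x0e,0x0d,0x0a] = 22 e9 93 4a 4a

#0 dst[0x08+3] := {0x4a,0xe9,0x7f}
#1 dst[0x0b+2] := {0x7f,0x22}
#2 dst[0x08+6] := {0x93,0x22,0x4a,0xe9,0x7f,0x22}
#3 dst[0x0f+2] := {0xa9,0xea}
#4 dst[0x0c+6] := {0x81,0x00,0x93,0x22,0x4a,0xe9}
#5 dst[0x0b+3] := {0x93,0x22,0x4a}
query mem[0x0c]=0x22, mem[0x11]=0xe9, mem[0x0e]=0x93, mem[0x0d]=0x4a, mem[0x0a]=0x4a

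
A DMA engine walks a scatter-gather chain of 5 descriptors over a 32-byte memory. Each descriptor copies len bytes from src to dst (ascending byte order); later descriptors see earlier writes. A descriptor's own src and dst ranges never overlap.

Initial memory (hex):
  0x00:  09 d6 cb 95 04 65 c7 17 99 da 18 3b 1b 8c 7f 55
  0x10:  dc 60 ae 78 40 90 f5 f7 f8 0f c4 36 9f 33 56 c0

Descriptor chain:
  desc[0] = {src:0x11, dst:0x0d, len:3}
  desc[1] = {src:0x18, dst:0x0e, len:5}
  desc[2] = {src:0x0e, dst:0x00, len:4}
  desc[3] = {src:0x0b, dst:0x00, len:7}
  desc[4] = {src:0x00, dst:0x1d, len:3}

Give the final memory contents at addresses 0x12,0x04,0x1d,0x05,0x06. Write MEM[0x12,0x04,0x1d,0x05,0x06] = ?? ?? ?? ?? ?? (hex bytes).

D0: mem[0x0d..0x0f] <- [60 ae 78]
D1: mem[0x0e..0x12] <- [f8 0f c4 36 9f]
D2: mem[0x00..0x03] <- [f8 0f c4 36]
D3: mem[0x00..0x06] <- [3b 1b 60 f8 0f c4 36]
D4: mem[0x1d..0x1f] <- [3b 1b 60]
query mem[0x12]=0x9f, mem[0x04]=0x0f, mem[0x1d]=0x3b, mem[0x05]=0xc4, mem[0x06]=0x36

MEM[0x12,0x04,0x1d,0x05,0x06] = 9f 0f 3b c4 36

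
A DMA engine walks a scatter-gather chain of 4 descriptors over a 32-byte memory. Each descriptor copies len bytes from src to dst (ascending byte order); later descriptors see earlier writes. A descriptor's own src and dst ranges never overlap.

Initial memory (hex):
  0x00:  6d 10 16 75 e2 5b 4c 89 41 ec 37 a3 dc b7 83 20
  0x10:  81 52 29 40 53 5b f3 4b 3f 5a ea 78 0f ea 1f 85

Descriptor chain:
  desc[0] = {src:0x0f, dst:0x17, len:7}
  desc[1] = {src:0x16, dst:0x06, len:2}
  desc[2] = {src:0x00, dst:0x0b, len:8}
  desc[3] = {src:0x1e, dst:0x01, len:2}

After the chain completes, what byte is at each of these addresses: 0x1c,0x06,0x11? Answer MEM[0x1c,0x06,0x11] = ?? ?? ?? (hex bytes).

MEM[0x1c,0x06,0x11] = 53 f3 f3

[0] 0x0f->0x17 len=7 : 20 81 52 29 40 53 5b
[1] 0x16->0x06 len=2 : f3 20
[2] 0x00->0x0b len=8 : 6d 10 16 75 e2 5b f3 20
[3] 0x1e->0x01 len=2 : 1f 85
query mem[0x1c]=0x53, mem[0x06]=0xf3, mem[0x11]=0xf3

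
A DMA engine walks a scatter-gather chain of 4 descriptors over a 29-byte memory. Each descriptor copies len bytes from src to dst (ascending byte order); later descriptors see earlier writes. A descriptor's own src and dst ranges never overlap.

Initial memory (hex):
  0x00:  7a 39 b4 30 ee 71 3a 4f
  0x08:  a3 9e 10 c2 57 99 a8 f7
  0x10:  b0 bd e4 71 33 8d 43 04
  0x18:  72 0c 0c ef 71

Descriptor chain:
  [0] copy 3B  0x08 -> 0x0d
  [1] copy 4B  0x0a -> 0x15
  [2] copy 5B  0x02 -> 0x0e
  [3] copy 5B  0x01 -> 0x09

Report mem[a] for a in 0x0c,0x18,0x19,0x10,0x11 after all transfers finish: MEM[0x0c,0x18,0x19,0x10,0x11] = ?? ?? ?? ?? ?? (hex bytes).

MEM[0x0c,0x18,0x19,0x10,0x11] = ee a3 0c ee 71

[0] 0x08->0x0d len=3 : a3 9e 10
[1] 0x0a->0x15 len=4 : 10 c2 57 a3
[2] 0x02->0x0e len=5 : b4 30 ee 71 3a
[3] 0x01->0x09 len=5 : 39 b4 30 ee 71
query mem[0x0c]=0xee, mem[0x18]=0xa3, mem[0x19]=0x0c, mem[0x10]=0xee, mem[0x11]=0x71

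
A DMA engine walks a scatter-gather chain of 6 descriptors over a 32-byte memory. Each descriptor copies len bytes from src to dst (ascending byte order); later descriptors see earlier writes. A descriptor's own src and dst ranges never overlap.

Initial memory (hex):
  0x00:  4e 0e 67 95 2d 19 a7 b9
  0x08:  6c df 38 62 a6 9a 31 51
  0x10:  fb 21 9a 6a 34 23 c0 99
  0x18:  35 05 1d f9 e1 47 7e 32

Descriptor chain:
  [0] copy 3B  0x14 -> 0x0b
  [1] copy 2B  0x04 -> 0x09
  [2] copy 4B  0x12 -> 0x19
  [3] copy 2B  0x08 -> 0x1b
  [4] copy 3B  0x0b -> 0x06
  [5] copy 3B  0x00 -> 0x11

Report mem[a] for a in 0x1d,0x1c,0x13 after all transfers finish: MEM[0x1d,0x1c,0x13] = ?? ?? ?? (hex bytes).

MEM[0x1d,0x1c,0x13] = 47 2d 67

D0: mem[0x0b..0x0d] <- [34 23 c0]
D1: mem[0x09..0x0a] <- [2d 19]
D2: mem[0x19..0x1c] <- [9a 6a 34 23]
D3: mem[0x1b..0x1c] <- [6c 2d]
D4: mem[0x06..0x08] <- [34 23 c0]
D5: mem[0x11..0x13] <- [4e 0e 67]
query mem[0x1d]=0x47, mem[0x1c]=0x2d, mem[0x13]=0x67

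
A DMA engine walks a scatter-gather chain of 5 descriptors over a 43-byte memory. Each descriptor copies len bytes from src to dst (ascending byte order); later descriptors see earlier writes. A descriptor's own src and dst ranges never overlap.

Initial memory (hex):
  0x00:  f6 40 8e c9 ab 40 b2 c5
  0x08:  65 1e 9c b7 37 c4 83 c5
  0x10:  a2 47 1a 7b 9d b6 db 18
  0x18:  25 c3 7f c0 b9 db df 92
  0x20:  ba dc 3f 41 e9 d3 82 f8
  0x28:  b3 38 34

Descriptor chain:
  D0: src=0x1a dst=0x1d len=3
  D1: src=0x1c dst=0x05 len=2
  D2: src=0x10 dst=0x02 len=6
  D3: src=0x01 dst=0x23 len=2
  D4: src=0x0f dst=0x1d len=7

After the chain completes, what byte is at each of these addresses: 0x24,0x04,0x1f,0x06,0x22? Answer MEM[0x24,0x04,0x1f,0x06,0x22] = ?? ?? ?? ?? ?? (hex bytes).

#0 dst[0x1d+3] := {0x7f,0xc0,0xb9}
#1 dst[0x05+2] := {0xb9,0x7f}
#2 dst[0x02+6] := {0xa2,0x47,0x1a,0x7b,0x9d,0xb6}
#3 dst[0x23+2] := {0x40,0xa2}
#4 dst[0x1d+7] := {0xc5,0xa2,0x47,0x1a,0x7b,0x9d,0xb6}
query mem[0x24]=0xa2, mem[0x04]=0x1a, mem[0x1f]=0x47, mem[0x06]=0x9d, mem[0x22]=0x9d

MEM[0x24,0x04,0x1f,0x06,0x22] = a2 1a 47 9d 9d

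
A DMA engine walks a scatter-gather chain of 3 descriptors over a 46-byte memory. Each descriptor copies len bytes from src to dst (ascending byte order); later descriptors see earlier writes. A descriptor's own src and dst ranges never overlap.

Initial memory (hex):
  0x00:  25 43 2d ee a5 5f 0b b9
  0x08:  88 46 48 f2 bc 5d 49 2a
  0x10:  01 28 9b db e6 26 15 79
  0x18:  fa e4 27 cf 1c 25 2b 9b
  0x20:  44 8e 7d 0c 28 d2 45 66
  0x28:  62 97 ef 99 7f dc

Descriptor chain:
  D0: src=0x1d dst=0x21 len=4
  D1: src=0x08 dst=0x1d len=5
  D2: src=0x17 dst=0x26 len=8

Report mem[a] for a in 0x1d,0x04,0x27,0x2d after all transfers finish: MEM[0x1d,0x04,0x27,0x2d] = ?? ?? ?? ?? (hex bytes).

MEM[0x1d,0x04,0x27,0x2d] = 88 a5 fa 46

D0: mem[0x21..0x24] <- [25 2b 9b 44]
D1: mem[0x1d..0x21] <- [88 46 48 f2 bc]
D2: mem[0x26..0x2d] <- [79 fa e4 27 cf 1c 88 46]
query mem[0x1d]=0x88, mem[0x04]=0xa5, mem[0x27]=0xfa, mem[0x2d]=0x46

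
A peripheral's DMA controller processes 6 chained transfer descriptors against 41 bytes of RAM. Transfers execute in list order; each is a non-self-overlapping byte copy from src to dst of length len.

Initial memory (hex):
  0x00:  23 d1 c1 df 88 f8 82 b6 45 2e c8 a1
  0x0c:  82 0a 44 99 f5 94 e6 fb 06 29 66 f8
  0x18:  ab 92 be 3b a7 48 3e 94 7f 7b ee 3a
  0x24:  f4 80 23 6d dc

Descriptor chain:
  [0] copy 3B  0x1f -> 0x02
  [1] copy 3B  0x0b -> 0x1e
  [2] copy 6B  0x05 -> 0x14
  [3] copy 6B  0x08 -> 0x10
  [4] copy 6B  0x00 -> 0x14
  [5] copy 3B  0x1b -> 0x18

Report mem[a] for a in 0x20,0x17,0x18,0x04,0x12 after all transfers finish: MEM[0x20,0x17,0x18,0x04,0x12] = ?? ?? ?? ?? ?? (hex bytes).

D0: mem[0x02..0x04] <- [94 7f 7b]
D1: mem[0x1e..0x20] <- [a1 82 0a]
D2: mem[0x14..0x19] <- [f8 82 b6 45 2e c8]
D3: mem[0x10..0x15] <- [45 2e c8 a1 82 0a]
D4: mem[0x14..0x19] <- [23 d1 94 7f 7b f8]
D5: mem[0x18..0x1a] <- [3b a7 48]
query mem[0x20]=0x0a, mem[0x17]=0x7f, mem[0x18]=0x3b, mem[0x04]=0x7b, mem[0x12]=0xc8

MEM[0x20,0x17,0x18,0x04,0x12] = 0a 7f 3b 7b c8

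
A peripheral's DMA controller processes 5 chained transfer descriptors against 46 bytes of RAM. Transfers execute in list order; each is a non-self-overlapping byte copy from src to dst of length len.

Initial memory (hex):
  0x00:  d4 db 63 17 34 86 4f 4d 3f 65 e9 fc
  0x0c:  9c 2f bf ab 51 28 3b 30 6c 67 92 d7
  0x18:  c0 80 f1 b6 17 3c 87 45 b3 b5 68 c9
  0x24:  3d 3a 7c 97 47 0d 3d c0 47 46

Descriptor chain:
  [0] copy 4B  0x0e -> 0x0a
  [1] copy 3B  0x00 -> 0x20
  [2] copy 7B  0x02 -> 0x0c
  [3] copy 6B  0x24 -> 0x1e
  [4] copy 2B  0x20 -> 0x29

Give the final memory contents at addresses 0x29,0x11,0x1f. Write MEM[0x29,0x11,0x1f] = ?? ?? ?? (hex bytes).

#0 dst[0x0a+4] := {0xbf,0xab,0x51,0x28}
#1 dst[0x20+3] := {0xd4,0xdb,0x63}
#2 dst[0x0c+7] := {0x63,0x17,0x34,0x86,0x4f,0x4d,0x3f}
#3 dst[0x1e+6] := {0x3d,0x3a,0x7c,0x97,0x47,0x0d}
#4 dst[0x29+2] := {0x7c,0x97}
query mem[0x29]=0x7c, mem[0x11]=0x4d, mem[0x1f]=0x3a

MEM[0x29,0x11,0x1f] = 7c 4d 3a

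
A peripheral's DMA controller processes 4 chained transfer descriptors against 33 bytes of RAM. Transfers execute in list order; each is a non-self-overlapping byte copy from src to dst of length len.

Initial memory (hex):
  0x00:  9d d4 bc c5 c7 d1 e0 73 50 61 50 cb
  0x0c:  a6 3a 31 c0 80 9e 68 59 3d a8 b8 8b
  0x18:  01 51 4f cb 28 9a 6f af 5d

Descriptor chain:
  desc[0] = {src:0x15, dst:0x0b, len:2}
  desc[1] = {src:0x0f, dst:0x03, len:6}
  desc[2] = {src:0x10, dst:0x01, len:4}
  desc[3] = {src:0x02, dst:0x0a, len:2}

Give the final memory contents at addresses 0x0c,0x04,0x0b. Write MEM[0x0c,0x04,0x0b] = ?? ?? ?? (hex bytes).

MEM[0x0c,0x04,0x0b] = b8 59 68

D0: mem[0x0b..0x0c] <- [a8 b8]
D1: mem[0x03..0x08] <- [c0 80 9e 68 59 3d]
D2: mem[0x01..0x04] <- [80 9e 68 59]
D3: mem[0x0a..0x0b] <- [9e 68]
query mem[0x0c]=0xb8, mem[0x04]=0x59, mem[0x0b]=0x68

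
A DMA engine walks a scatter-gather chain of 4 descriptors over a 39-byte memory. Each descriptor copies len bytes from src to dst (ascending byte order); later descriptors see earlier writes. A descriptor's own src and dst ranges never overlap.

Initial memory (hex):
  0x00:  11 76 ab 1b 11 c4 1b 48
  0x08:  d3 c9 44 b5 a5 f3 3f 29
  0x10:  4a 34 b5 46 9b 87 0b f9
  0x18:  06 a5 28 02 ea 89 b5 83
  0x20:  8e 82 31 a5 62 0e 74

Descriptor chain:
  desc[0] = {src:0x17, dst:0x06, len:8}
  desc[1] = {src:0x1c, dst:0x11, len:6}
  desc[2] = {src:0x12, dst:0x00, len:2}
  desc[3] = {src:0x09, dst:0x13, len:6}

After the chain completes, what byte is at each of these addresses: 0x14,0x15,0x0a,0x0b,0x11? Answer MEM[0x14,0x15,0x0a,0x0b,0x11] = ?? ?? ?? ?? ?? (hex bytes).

MEM[0x14,0x15,0x0a,0x0b,0x11] = 02 ea 02 ea ea

#0 dst[0x06+8] := {0xf9,0x06,0xa5,0x28,0x02,0xea,0x89,0xb5}
#1 dst[0x11+6] := {0xea,0x89,0xb5,0x83,0x8e,0x82}
#2 dst[0x00+2] := {0x89,0xb5}
#3 dst[0x13+6] := {0x28,0x02,0xea,0x89,0xb5,0x3f}
query mem[0x14]=0x02, mem[0x15]=0xea, mem[0x0a]=0x02, mem[0x0b]=0xea, mem[0x11]=0xea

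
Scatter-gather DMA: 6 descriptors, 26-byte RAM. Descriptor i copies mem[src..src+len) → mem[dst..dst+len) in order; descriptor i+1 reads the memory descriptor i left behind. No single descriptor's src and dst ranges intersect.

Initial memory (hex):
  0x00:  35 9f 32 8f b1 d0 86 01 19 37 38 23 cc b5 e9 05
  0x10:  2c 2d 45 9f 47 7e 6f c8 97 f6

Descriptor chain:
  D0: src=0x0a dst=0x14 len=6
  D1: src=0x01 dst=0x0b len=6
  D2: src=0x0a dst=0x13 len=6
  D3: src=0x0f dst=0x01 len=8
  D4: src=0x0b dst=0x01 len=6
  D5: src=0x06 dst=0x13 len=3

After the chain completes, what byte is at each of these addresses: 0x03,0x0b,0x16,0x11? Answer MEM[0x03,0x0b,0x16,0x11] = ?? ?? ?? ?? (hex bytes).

MEM[0x03,0x0b,0x16,0x11] = 8f 9f 8f 2d

#0 dst[0x14+6] := {0x38,0x23,0xcc,0xb5,0xe9,0x05}
#1 dst[0x0b+6] := {0x9f,0x32,0x8f,0xb1,0xd0,0x86}
#2 dst[0x13+6] := {0x38,0x9f,0x32,0x8f,0xb1,0xd0}
#3 dst[0x01+8] := {0xd0,0x86,0x2d,0x45,0x38,0x9f,0x32,0x8f}
#4 dst[0x01+6] := {0x9f,0x32,0x8f,0xb1,0xd0,0x86}
#5 dst[0x13+3] := {0x86,0x32,0x8f}
query mem[0x03]=0x8f, mem[0x0b]=0x9f, mem[0x16]=0x8f, mem[0x11]=0x2d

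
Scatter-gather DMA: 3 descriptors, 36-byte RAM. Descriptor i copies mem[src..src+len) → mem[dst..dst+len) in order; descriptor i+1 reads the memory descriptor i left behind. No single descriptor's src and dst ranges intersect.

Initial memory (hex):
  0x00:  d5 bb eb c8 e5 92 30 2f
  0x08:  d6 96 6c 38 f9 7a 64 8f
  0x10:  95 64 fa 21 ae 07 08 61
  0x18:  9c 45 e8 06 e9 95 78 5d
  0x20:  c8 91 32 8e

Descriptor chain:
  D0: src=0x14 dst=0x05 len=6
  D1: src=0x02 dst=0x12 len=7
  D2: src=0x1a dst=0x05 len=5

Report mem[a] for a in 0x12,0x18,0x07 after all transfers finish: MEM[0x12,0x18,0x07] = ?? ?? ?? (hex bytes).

  after D0: wrote 6B at 0x05 = ae0708619c45
  after D1: wrote 7B at 0x12 = ebc8e5ae070861
  after D2: wrote 5B at 0x05 = e806e99578
query mem[0x12]=0xeb, mem[0x18]=0x61, mem[0x07]=0xe9

MEM[0x12,0x18,0x07] = eb 61 e9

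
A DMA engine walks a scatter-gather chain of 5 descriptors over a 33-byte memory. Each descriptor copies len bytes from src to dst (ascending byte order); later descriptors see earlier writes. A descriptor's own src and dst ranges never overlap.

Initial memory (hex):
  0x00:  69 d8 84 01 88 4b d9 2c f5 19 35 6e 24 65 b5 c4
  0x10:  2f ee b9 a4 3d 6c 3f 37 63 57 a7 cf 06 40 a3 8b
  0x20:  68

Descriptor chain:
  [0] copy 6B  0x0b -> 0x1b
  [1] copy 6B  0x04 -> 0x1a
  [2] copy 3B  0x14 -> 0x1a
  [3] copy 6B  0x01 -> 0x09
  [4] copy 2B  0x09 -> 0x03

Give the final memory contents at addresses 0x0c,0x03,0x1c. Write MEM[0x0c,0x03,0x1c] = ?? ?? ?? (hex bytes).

MEM[0x0c,0x03,0x1c] = 88 d8 3f

D0: mem[0x1b..0x20] <- [6e 24 65 b5 c4 2f]
D1: mem[0x1a..0x1f] <- [88 4b d9 2c f5 19]
D2: mem[0x1a..0x1c] <- [3d 6c 3f]
D3: mem[0x09..0x0e] <- [d8 84 01 88 4b d9]
D4: mem[0x03..0x04] <- [d8 84]
query mem[0x0c]=0x88, mem[0x03]=0xd8, mem[0x1c]=0x3f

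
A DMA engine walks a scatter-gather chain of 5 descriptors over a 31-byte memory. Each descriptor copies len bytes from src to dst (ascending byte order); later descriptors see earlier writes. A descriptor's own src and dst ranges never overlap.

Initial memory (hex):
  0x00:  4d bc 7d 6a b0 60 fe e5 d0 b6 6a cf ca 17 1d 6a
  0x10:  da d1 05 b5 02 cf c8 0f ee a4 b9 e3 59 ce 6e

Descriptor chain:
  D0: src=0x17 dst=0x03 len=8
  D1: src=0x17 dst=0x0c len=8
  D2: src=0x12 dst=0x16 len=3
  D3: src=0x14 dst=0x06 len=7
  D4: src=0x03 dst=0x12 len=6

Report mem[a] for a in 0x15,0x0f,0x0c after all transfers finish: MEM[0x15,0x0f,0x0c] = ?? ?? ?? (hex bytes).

MEM[0x15,0x0f,0x0c] = 02 b9 b9

[0] 0x17->0x03 len=8 : 0f ee a4 b9 e3 59 ce 6e
[1] 0x17->0x0c len=8 : 0f ee a4 b9 e3 59 ce 6e
[2] 0x12->0x16 len=3 : ce 6e 02
[3] 0x14->0x06 len=7 : 02 cf ce 6e 02 a4 b9
[4] 0x03->0x12 len=6 : 0f ee a4 02 cf ce
query mem[0x15]=0x02, mem[0x0f]=0xb9, mem[0x0c]=0xb9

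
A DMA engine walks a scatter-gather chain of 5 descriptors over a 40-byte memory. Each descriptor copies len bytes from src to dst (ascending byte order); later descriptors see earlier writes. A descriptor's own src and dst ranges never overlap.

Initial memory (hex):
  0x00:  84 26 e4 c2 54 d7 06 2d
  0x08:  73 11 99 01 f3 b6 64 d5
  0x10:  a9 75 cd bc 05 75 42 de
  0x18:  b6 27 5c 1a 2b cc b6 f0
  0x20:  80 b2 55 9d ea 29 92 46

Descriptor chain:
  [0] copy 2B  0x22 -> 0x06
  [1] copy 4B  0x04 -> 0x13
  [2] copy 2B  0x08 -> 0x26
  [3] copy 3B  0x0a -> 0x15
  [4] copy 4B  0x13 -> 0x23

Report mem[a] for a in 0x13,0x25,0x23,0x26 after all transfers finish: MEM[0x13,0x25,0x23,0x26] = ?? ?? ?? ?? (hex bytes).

MEM[0x13,0x25,0x23,0x26] = 54 99 54 01

  after D0: wrote 2B at 0x06 = 559d
  after D1: wrote 4B at 0x13 = 54d7559d
  after D2: wrote 2B at 0x26 = 7311
  after D3: wrote 3B at 0x15 = 9901f3
  after D4: wrote 4B at 0x23 = 54d79901
query mem[0x13]=0x54, mem[0x25]=0x99, mem[0x23]=0x54, mem[0x26]=0x01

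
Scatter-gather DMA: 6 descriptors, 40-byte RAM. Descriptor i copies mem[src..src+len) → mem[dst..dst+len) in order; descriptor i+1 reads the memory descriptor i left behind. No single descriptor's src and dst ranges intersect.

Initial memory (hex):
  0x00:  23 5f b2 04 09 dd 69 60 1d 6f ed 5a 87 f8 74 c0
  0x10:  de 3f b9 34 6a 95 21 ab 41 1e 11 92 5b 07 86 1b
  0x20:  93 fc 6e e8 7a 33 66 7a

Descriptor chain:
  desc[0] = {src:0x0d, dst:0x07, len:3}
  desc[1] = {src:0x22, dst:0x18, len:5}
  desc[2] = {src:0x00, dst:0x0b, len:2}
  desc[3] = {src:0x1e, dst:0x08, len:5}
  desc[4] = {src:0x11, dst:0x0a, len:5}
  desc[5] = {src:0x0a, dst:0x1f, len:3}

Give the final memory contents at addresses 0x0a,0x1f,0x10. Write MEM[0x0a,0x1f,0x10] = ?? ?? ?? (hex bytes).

[0] 0x0d->0x07 len=3 : f8 74 c0
[1] 0x22->0x18 len=5 : 6e e8 7a 33 66
[2] 0x00->0x0b len=2 : 23 5f
[3] 0x1e->0x08 len=5 : 86 1b 93 fc 6e
[4] 0x11->0x0a len=5 : 3f b9 34 6a 95
[5] 0x0a->0x1f len=3 : 3f b9 34
query mem[0x0a]=0x3f, mem[0x1f]=0x3f, mem[0x10]=0xde

MEM[0x0a,0x1f,0x10] = 3f 3f de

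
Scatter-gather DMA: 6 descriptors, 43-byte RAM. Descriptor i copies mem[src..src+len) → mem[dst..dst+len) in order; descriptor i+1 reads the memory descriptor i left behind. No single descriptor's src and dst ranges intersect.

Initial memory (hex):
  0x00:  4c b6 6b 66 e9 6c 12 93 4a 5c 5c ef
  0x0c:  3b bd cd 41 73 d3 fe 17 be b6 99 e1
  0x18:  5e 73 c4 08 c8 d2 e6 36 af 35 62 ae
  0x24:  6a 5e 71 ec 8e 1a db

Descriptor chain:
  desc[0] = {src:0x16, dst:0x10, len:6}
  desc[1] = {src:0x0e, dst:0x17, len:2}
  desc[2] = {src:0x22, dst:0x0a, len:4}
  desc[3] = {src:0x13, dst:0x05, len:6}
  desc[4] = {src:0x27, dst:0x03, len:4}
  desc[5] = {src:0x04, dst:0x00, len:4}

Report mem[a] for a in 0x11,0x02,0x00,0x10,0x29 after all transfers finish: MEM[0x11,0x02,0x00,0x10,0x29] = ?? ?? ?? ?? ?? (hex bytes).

[0] 0x16->0x10 len=6 : 99 e1 5e 73 c4 08
[1] 0x0e->0x17 len=2 : cd 41
[2] 0x22->0x0a len=4 : 62 ae 6a 5e
[3] 0x13->0x05 len=6 : 73 c4 08 99 cd 41
[4] 0x27->0x03 len=4 : ec 8e 1a db
[5] 0x04->0x00 len=4 : 8e 1a db 08
query mem[0x11]=0xe1, mem[0x02]=0xdb, mem[0x00]=0x8e, mem[0x10]=0x99, mem[0x29]=0x1a

MEM[0x11,0x02,0x00,0x10,0x29] = e1 db 8e 99 1a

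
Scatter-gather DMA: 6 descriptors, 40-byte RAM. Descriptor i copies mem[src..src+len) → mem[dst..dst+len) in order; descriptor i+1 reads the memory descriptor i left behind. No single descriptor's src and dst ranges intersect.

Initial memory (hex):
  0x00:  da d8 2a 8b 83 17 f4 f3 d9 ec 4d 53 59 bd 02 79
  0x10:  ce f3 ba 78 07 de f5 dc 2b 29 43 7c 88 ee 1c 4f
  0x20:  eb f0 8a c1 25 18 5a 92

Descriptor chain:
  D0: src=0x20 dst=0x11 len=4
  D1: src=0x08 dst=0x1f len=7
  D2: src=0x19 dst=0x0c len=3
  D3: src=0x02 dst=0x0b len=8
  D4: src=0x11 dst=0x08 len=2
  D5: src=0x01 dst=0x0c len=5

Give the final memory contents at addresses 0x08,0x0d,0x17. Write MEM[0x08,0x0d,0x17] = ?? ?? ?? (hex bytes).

#0 dst[0x11+4] := {0xeb,0xf0,0x8a,0xc1}
#1 dst[0x1f+7] := {0xd9,0xec,0x4d,0x53,0x59,0xbd,0x02}
#2 dst[0x0c+3] := {0x29,0x43,0x7c}
#3 dst[0x0b+8] := {0x2a,0x8b,0x83,0x17,0xf4,0xf3,0xd9,0xec}
#4 dst[0x08+2] := {0xd9,0xec}
#5 dst[0x0c+5] := {0xd8,0x2a,0x8b,0x83,0x17}
query mem[0x08]=0xd9, mem[0x0d]=0x2a, mem[0x17]=0xdc

MEM[0x08,0x0d,0x17] = d9 2a dc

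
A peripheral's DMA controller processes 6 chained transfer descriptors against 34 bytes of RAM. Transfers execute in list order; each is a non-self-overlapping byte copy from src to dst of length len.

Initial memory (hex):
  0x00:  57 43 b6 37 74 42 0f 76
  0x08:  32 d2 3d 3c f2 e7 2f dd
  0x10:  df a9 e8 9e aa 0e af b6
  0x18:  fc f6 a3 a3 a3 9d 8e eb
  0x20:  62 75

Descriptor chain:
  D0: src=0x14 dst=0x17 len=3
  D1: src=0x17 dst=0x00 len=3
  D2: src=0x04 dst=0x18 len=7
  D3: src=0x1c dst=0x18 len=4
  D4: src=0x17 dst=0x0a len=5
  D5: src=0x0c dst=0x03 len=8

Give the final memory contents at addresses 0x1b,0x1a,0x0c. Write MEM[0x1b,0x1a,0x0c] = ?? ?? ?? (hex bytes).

MEM[0x1b,0x1a,0x0c] = eb 3d d2

  after D0: wrote 3B at 0x17 = aa0eaf
  after D1: wrote 3B at 0x00 = aa0eaf
  after D2: wrote 7B at 0x18 = 74420f7632d23d
  after D3: wrote 4B at 0x18 = 32d23deb
  after D4: wrote 5B at 0x0a = aa32d23deb
  after D5: wrote 8B at 0x03 = d23debdddfa9e89e
query mem[0x1b]=0xeb, mem[0x1a]=0x3d, mem[0x0c]=0xd2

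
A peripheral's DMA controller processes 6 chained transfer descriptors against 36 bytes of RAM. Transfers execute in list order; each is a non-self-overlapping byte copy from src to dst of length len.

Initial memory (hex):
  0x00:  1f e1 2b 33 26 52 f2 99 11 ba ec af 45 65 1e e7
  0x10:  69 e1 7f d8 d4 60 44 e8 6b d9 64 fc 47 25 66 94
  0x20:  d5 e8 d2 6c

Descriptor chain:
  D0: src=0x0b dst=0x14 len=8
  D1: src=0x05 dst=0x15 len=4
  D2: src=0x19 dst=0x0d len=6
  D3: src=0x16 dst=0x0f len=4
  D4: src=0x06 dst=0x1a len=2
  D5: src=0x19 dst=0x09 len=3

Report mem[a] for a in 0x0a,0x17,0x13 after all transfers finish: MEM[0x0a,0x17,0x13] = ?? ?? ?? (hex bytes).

MEM[0x0a,0x17,0x13] = f2 99 d8

  after D0: wrote 8B at 0x14 = af45651ee769e17f
  after D1: wrote 4B at 0x15 = 52f29911
  after D2: wrote 6B at 0x0d = 69e17f472566
  after D3: wrote 4B at 0x0f = f2991169
  after D4: wrote 2B at 0x1a = f299
  after D5: wrote 3B at 0x09 = 69f299
query mem[0x0a]=0xf2, mem[0x17]=0x99, mem[0x13]=0xd8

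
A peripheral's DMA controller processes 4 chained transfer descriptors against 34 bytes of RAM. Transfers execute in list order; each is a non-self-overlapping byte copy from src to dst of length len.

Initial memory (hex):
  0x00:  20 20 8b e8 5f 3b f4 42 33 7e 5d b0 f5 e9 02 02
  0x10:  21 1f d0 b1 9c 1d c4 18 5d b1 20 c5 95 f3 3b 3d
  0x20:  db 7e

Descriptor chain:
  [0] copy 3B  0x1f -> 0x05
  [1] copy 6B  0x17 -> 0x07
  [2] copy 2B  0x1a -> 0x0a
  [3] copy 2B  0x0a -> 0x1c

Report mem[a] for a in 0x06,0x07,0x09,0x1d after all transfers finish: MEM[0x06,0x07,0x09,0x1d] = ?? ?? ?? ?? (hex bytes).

[0] 0x1f->0x05 len=3 : 3d db 7e
[1] 0x17->0x07 len=6 : 18 5d b1 20 c5 95
[2] 0x1a->0x0a len=2 : 20 c5
[3] 0x0a->0x1c len=2 : 20 c5
query mem[0x06]=0xdb, mem[0x07]=0x18, mem[0x09]=0xb1, mem[0x1d]=0xc5

MEM[0x06,0x07,0x09,0x1d] = db 18 b1 c5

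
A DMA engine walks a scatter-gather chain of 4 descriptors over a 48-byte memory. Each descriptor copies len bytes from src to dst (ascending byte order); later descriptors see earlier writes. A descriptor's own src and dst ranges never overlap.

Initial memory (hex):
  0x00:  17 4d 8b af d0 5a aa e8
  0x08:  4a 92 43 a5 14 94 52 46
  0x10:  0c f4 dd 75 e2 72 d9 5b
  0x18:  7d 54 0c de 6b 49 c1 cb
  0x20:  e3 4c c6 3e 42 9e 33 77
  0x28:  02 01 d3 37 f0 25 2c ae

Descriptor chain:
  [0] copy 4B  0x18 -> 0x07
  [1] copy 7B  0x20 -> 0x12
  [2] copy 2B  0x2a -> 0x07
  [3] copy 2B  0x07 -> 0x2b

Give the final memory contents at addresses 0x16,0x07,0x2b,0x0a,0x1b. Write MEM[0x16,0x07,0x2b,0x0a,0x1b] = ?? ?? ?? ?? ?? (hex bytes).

D0: mem[0x07..0x0a] <- [7d 54 0c de]
D1: mem[0x12..0x18] <- [e3 4c c6 3e 42 9e 33]
D2: mem[0x07..0x08] <- [d3 37]
D3: mem[0x2b..0x2c] <- [d3 37]
query mem[0x16]=0x42, mem[0x07]=0xd3, mem[0x2b]=0xd3, mem[0x0a]=0xde, mem[0x1b]=0xde

MEM[0x16,0x07,0x2b,0x0a,0x1b] = 42 d3 d3 de de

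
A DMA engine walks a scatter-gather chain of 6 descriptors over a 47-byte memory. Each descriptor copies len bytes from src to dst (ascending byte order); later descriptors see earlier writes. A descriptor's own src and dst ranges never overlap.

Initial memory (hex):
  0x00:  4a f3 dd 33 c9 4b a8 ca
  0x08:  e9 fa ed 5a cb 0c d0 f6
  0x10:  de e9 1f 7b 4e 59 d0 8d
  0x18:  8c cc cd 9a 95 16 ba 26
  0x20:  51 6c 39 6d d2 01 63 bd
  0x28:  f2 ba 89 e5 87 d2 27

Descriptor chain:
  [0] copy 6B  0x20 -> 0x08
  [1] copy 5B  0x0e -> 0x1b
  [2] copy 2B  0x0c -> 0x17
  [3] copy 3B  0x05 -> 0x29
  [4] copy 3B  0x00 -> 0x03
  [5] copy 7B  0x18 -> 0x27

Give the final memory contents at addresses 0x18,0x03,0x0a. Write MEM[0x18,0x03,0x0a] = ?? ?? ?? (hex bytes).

MEM[0x18,0x03,0x0a] = 01 4a 39

  after D0: wrote 6B at 0x08 = 516c396dd201
  after D1: wrote 5B at 0x1b = d0f6dee91f
  after D2: wrote 2B at 0x17 = d201
  after D3: wrote 3B at 0x29 = 4ba8ca
  after D4: wrote 3B at 0x03 = 4af3dd
  after D5: wrote 7B at 0x27 = 01cccdd0f6dee9
query mem[0x18]=0x01, mem[0x03]=0x4a, mem[0x0a]=0x39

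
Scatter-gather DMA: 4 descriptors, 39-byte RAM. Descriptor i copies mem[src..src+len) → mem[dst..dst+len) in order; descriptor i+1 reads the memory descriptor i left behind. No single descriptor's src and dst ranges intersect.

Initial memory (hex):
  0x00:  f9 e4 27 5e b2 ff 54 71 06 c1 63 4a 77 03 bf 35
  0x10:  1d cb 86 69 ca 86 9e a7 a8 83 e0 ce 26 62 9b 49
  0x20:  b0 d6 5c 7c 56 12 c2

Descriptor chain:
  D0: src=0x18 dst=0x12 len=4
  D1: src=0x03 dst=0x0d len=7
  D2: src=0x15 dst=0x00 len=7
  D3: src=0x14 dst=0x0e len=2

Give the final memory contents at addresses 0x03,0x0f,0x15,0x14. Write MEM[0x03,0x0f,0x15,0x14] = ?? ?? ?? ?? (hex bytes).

D0: mem[0x12..0x15] <- [a8 83 e0 ce]
D1: mem[0x0d..0x13] <- [5e b2 ff 54 71 06 c1]
D2: mem[0x00..0x06] <- [ce 9e a7 a8 83 e0 ce]
D3: mem[0x0e..0x0f] <- [e0 ce]
query mem[0x03]=0xa8, mem[0x0f]=0xce, mem[0x15]=0xce, mem[0x14]=0xe0

MEM[0x03,0x0f,0x15,0x14] = a8 ce ce e0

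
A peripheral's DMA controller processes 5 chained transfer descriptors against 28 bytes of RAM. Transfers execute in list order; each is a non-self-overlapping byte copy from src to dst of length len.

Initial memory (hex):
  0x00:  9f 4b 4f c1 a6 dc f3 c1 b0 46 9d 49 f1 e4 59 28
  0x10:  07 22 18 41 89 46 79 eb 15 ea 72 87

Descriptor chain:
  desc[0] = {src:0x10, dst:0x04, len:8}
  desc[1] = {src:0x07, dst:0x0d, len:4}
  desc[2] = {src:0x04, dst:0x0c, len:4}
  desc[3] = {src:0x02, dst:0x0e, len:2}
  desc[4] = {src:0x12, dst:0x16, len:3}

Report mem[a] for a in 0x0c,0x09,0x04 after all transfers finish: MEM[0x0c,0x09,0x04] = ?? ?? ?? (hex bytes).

  after D0: wrote 8B at 0x04 = 07221841894679eb
  after D1: wrote 4B at 0x0d = 41894679
  after D2: wrote 4B at 0x0c = 07221841
  after D3: wrote 2B at 0x0e = 4fc1
  after D4: wrote 3B at 0x16 = 184189
query mem[0x0c]=0x07, mem[0x09]=0x46, mem[0x04]=0x07

MEM[0x0c,0x09,0x04] = 07 46 07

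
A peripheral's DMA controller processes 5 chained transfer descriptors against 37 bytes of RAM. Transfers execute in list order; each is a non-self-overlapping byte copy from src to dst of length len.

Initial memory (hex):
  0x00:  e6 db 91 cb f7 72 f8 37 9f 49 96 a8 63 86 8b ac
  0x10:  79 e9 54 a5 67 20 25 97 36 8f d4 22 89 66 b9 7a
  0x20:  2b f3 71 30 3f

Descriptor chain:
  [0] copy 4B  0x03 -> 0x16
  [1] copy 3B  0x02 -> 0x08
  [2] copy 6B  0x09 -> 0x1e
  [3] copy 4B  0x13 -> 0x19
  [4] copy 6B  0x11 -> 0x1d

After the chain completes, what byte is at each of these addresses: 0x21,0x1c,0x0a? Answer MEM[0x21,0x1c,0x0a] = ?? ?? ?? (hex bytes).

  after D0: wrote 4B at 0x16 = cbf772f8
  after D1: wrote 3B at 0x08 = 91cbf7
  after D2: wrote 6B at 0x1e = cbf7a863868b
  after D3: wrote 4B at 0x19 = a56720cb
  after D4: wrote 6B at 0x1d = e954a56720cb
query mem[0x21]=0x20, mem[0x1c]=0xcb, mem[0x0a]=0xf7

MEM[0x21,0x1c,0x0a] = 20 cb f7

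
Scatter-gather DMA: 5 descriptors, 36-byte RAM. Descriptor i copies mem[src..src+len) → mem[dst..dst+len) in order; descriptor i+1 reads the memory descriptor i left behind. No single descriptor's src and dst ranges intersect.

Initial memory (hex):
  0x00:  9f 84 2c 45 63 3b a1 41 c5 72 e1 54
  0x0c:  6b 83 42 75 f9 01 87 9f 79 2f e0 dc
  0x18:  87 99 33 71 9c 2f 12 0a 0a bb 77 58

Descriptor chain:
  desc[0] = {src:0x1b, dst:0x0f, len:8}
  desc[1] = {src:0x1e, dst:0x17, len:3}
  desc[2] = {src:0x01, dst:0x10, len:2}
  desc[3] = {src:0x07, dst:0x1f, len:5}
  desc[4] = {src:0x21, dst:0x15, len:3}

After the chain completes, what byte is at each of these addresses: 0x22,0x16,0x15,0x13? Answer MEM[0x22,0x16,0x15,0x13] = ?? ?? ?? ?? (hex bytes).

D0: mem[0x0f..0x16] <- [71 9c 2f 12 0a 0a bb 77]
D1: mem[0x17..0x19] <- [12 0a 0a]
D2: mem[0x10..0x11] <- [84 2c]
D3: mem[0x1f..0x23] <- [41 c5 72 e1 54]
D4: mem[0x15..0x17] <- [72 e1 54]
query mem[0x22]=0xe1, mem[0x16]=0xe1, mem[0x15]=0x72, mem[0x13]=0x0a

MEM[0x22,0x16,0x15,0x13] = e1 e1 72 0a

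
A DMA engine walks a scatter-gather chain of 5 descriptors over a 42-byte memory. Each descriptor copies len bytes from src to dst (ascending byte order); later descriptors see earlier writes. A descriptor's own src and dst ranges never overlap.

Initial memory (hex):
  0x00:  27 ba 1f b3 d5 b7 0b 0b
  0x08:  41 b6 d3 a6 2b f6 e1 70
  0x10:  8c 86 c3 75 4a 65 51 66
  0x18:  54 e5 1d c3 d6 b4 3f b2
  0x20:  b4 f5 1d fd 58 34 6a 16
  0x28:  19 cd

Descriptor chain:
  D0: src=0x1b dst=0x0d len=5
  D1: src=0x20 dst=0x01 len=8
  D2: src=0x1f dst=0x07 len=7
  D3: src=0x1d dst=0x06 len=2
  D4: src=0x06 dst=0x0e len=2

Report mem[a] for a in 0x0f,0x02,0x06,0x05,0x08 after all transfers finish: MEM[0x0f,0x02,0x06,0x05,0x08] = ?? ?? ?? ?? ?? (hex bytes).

[0] 0x1b->0x0d len=5 : c3 d6 b4 3f b2
[1] 0x20->0x01 len=8 : b4 f5 1d fd 58 34 6a 16
[2] 0x1f->0x07 len=7 : b2 b4 f5 1d fd 58 34
[3] 0x1d->0x06 len=2 : b4 3f
[4] 0x06->0x0e len=2 : b4 3f
query mem[0x0f]=0x3f, mem[0x02]=0xf5, mem[0x06]=0xb4, mem[0x05]=0x58, mem[0x08]=0xb4

MEM[0x0f,0x02,0x06,0x05,0x08] = 3f f5 b4 58 b4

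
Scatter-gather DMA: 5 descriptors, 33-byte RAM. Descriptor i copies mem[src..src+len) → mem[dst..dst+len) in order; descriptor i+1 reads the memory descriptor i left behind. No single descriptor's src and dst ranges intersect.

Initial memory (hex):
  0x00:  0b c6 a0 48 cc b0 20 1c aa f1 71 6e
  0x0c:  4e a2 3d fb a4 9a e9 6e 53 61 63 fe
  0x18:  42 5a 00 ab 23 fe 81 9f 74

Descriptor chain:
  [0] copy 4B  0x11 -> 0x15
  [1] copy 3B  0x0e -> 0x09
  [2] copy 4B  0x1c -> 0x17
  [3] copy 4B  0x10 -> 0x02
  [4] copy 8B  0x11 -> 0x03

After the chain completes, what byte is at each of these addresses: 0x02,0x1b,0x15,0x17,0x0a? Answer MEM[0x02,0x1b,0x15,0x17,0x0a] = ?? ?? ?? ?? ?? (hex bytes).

MEM[0x02,0x1b,0x15,0x17,0x0a] = a4 ab 9a 23 fe

D0: mem[0x15..0x18] <- [9a e9 6e 53]
D1: mem[0x09..0x0b] <- [3d fb a4]
D2: mem[0x17..0x1a] <- [23 fe 81 9f]
D3: mem[0x02..0x05] <- [a4 9a e9 6e]
D4: mem[0x03..0x0a] <- [9a e9 6e 53 9a e9 23 fe]
query mem[0x02]=0xa4, mem[0x1b]=0xab, mem[0x15]=0x9a, mem[0x17]=0x23, mem[0x0a]=0xfe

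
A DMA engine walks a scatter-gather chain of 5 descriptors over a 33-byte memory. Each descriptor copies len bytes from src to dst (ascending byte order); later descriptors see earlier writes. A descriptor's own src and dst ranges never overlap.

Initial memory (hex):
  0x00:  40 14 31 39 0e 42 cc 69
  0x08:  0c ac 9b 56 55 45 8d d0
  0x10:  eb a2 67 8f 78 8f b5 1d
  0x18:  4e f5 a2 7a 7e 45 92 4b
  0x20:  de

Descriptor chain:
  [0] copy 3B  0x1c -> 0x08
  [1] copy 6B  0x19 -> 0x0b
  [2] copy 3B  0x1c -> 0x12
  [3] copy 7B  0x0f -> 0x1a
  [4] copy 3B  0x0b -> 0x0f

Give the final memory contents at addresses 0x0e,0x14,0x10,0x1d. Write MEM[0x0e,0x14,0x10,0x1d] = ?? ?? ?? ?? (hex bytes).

#0 dst[0x08+3] := {0x7e,0x45,0x92}
#1 dst[0x0b+6] := {0xf5,0xa2,0x7a,0x7e,0x45,0x92}
#2 dst[0x12+3] := {0x7e,0x45,0x92}
#3 dst[0x1a+7] := {0x45,0x92,0xa2,0x7e,0x45,0x92,0x8f}
#4 dst[0x0f+3] := {0xf5,0xa2,0x7a}
query mem[0x0e]=0x7e, mem[0x14]=0x92, mem[0x10]=0xa2, mem[0x1d]=0x7e

MEM[0x0e,0x14,0x10,0x1d] = 7e 92 a2 7e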